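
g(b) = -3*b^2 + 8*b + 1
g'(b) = 8 - 6*b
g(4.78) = -29.31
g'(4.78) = -20.68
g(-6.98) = -201.00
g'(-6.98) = 49.88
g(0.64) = 4.89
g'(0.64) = 4.16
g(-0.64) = -5.35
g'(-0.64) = 11.84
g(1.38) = 6.33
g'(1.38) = -0.28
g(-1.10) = -11.43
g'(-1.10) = 14.60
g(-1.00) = -10.00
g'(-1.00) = 14.00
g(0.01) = 1.08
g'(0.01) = 7.94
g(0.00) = 1.00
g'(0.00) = 8.00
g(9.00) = -170.00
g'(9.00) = -46.00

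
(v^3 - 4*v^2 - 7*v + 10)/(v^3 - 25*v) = (v^2 + v - 2)/(v*(v + 5))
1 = 1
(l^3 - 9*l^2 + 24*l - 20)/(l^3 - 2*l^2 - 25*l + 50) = (l - 2)/(l + 5)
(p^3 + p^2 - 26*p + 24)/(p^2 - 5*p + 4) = p + 6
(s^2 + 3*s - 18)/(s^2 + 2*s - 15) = (s + 6)/(s + 5)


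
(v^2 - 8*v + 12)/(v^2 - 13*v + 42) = (v - 2)/(v - 7)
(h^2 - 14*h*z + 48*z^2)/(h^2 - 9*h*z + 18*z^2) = (-h + 8*z)/(-h + 3*z)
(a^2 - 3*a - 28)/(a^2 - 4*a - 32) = (a - 7)/(a - 8)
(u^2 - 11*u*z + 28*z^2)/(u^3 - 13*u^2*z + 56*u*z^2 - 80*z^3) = (u - 7*z)/(u^2 - 9*u*z + 20*z^2)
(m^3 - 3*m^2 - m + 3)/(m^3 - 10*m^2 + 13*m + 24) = (m - 1)/(m - 8)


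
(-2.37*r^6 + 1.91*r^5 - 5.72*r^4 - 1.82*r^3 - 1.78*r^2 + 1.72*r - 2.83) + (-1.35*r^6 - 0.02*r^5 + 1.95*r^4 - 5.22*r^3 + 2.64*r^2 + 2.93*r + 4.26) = -3.72*r^6 + 1.89*r^5 - 3.77*r^4 - 7.04*r^3 + 0.86*r^2 + 4.65*r + 1.43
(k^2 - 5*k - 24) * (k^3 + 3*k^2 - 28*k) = k^5 - 2*k^4 - 67*k^3 + 68*k^2 + 672*k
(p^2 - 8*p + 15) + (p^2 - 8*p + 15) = 2*p^2 - 16*p + 30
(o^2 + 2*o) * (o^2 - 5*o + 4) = o^4 - 3*o^3 - 6*o^2 + 8*o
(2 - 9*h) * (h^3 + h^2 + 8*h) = -9*h^4 - 7*h^3 - 70*h^2 + 16*h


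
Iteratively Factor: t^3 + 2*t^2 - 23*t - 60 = (t + 3)*(t^2 - t - 20) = (t + 3)*(t + 4)*(t - 5)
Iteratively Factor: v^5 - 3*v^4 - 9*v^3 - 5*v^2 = (v + 1)*(v^4 - 4*v^3 - 5*v^2) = (v - 5)*(v + 1)*(v^3 + v^2) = v*(v - 5)*(v + 1)*(v^2 + v) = v^2*(v - 5)*(v + 1)*(v + 1)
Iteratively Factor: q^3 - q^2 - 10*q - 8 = (q + 1)*(q^2 - 2*q - 8) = (q + 1)*(q + 2)*(q - 4)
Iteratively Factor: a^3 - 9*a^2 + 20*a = (a)*(a^2 - 9*a + 20) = a*(a - 4)*(a - 5)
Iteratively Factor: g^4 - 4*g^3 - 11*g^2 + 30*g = (g - 2)*(g^3 - 2*g^2 - 15*g) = (g - 2)*(g + 3)*(g^2 - 5*g) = g*(g - 2)*(g + 3)*(g - 5)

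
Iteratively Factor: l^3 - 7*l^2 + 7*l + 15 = (l - 3)*(l^2 - 4*l - 5) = (l - 5)*(l - 3)*(l + 1)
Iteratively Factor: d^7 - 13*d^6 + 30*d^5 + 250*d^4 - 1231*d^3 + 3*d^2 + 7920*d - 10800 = (d - 3)*(d^6 - 10*d^5 + 250*d^3 - 481*d^2 - 1440*d + 3600) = (d - 3)*(d + 3)*(d^5 - 13*d^4 + 39*d^3 + 133*d^2 - 880*d + 1200) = (d - 3)*(d + 3)*(d + 4)*(d^4 - 17*d^3 + 107*d^2 - 295*d + 300) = (d - 5)*(d - 3)*(d + 3)*(d + 4)*(d^3 - 12*d^2 + 47*d - 60) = (d - 5)*(d - 4)*(d - 3)*(d + 3)*(d + 4)*(d^2 - 8*d + 15) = (d - 5)^2*(d - 4)*(d - 3)*(d + 3)*(d + 4)*(d - 3)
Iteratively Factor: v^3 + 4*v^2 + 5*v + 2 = (v + 1)*(v^2 + 3*v + 2) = (v + 1)^2*(v + 2)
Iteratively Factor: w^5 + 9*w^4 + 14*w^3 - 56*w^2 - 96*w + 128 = (w - 2)*(w^4 + 11*w^3 + 36*w^2 + 16*w - 64) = (w - 2)*(w - 1)*(w^3 + 12*w^2 + 48*w + 64) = (w - 2)*(w - 1)*(w + 4)*(w^2 + 8*w + 16) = (w - 2)*(w - 1)*(w + 4)^2*(w + 4)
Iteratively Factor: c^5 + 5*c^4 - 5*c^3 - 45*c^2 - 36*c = (c + 3)*(c^4 + 2*c^3 - 11*c^2 - 12*c) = (c + 3)*(c + 4)*(c^3 - 2*c^2 - 3*c) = (c + 1)*(c + 3)*(c + 4)*(c^2 - 3*c) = (c - 3)*(c + 1)*(c + 3)*(c + 4)*(c)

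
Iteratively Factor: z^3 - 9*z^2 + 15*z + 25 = (z - 5)*(z^2 - 4*z - 5) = (z - 5)*(z + 1)*(z - 5)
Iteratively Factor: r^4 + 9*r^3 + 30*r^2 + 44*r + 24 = (r + 3)*(r^3 + 6*r^2 + 12*r + 8) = (r + 2)*(r + 3)*(r^2 + 4*r + 4) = (r + 2)^2*(r + 3)*(r + 2)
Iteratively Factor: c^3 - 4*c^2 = (c - 4)*(c^2) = c*(c - 4)*(c)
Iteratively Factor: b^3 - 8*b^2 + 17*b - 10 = (b - 1)*(b^2 - 7*b + 10) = (b - 2)*(b - 1)*(b - 5)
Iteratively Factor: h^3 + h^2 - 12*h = (h + 4)*(h^2 - 3*h) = (h - 3)*(h + 4)*(h)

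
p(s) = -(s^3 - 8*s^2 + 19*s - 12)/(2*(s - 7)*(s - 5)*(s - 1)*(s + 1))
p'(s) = -(3*s^2 - 16*s + 19)/(2*(s - 7)*(s - 5)*(s - 1)*(s + 1)) + (s^3 - 8*s^2 + 19*s - 12)/(2*(s - 7)*(s - 5)*(s - 1)*(s + 1)^2) + (s^3 - 8*s^2 + 19*s - 12)/(2*(s - 7)*(s - 5)*(s - 1)^2*(s + 1)) + (s^3 - 8*s^2 + 19*s - 12)/(2*(s - 7)*(s - 5)^2*(s - 1)*(s + 1)) + (s^3 - 8*s^2 + 19*s - 12)/(2*(s - 7)^2*(s - 5)*(s - 1)*(s + 1))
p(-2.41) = 0.18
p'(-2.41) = 0.11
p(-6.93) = 0.06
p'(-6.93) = 0.01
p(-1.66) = 0.35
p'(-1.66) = 0.48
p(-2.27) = 0.19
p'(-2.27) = 0.13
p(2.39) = -0.01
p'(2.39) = 0.02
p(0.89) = -0.07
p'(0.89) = 0.06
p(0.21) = -0.13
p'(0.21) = 0.15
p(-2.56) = 0.16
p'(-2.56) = 0.09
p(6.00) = 0.43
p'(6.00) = 0.30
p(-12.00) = 0.03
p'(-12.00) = 0.00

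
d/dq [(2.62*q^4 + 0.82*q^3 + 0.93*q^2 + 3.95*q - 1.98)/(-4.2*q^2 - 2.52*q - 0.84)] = (-22.008*q^5 - 23.2512*q^4 - 12.936*q^3 + 12.18*q^2 - 18.1944*q - 8.3076)/(17.64*q^4 + 21.168*q^3 + 13.4064*q^2 + 4.2336*q + 0.7056)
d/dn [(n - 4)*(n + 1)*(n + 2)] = 3*n^2 - 2*n - 10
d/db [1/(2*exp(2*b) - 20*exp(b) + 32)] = (5 - exp(b))*exp(b)/(exp(2*b) - 10*exp(b) + 16)^2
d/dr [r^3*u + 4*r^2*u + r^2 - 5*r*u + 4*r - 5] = 3*r^2*u + 8*r*u + 2*r - 5*u + 4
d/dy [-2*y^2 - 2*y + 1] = -4*y - 2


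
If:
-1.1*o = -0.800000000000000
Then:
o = 0.73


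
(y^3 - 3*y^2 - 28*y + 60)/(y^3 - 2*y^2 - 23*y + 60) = (y^2 - 8*y + 12)/(y^2 - 7*y + 12)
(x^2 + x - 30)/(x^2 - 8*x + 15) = (x + 6)/(x - 3)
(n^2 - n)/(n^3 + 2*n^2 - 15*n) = (n - 1)/(n^2 + 2*n - 15)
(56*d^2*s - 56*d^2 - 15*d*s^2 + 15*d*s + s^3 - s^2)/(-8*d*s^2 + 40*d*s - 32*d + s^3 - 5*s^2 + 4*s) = (-7*d + s)/(s - 4)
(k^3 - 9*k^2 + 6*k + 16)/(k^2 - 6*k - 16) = (k^2 - k - 2)/(k + 2)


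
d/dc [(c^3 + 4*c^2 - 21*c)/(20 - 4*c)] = (-2*c^3 + 11*c^2 + 40*c - 105)/(4*(c^2 - 10*c + 25))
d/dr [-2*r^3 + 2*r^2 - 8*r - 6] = -6*r^2 + 4*r - 8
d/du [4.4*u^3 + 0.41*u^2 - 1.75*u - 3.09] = 13.2*u^2 + 0.82*u - 1.75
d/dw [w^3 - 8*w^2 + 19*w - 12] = 3*w^2 - 16*w + 19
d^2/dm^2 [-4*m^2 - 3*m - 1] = -8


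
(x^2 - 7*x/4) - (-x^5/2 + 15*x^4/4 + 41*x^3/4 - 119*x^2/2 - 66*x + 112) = x^5/2 - 15*x^4/4 - 41*x^3/4 + 121*x^2/2 + 257*x/4 - 112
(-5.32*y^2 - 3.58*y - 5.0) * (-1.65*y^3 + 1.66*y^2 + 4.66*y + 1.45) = 8.778*y^5 - 2.9242*y^4 - 22.484*y^3 - 32.6968*y^2 - 28.491*y - 7.25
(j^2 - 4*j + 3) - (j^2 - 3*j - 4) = 7 - j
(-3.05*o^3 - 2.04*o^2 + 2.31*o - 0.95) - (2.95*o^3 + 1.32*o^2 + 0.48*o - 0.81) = -6.0*o^3 - 3.36*o^2 + 1.83*o - 0.14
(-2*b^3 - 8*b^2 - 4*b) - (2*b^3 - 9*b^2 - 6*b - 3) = -4*b^3 + b^2 + 2*b + 3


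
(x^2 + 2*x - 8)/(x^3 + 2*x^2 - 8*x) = 1/x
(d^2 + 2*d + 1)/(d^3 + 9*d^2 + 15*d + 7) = 1/(d + 7)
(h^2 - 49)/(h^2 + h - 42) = (h - 7)/(h - 6)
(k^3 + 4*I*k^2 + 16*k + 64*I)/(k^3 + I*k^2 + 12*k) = (k^2 + 16)/(k*(k - 3*I))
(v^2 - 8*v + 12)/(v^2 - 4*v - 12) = (v - 2)/(v + 2)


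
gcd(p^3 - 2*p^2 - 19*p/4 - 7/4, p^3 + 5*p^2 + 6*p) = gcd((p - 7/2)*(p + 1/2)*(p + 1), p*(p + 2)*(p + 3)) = 1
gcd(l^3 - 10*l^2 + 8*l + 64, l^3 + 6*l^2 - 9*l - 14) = 1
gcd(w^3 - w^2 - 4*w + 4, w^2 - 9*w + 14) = w - 2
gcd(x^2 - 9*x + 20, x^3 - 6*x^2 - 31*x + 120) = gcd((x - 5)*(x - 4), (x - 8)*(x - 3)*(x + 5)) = 1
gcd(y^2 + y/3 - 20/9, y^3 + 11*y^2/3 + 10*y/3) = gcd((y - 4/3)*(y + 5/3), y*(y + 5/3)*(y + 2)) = y + 5/3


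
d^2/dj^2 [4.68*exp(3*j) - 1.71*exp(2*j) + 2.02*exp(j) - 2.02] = (42.12*exp(2*j) - 6.84*exp(j) + 2.02)*exp(j)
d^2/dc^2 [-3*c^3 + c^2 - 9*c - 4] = 2 - 18*c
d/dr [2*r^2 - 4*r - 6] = 4*r - 4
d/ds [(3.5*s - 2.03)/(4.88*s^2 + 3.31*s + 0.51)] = (-17.08*s^2 + 19.8128*s + 8.5043)/(23.8144*s^4 + 32.3056*s^3 + 15.9337*s^2 + 3.3762*s + 0.2601)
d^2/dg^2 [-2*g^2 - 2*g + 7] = -4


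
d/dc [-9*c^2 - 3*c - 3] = -18*c - 3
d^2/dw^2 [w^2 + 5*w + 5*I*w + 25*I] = 2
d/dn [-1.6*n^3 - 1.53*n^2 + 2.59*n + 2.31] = -4.8*n^2 - 3.06*n + 2.59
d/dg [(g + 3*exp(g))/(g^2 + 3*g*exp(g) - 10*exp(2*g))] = (-g^2 + 20*g*exp(2*g) - 6*g*exp(g) + 30*exp(3*g) - 19*exp(2*g))/(g^4 + 6*g^3*exp(g) - 11*g^2*exp(2*g) - 60*g*exp(3*g) + 100*exp(4*g))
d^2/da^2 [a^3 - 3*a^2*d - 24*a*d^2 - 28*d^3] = 6*a - 6*d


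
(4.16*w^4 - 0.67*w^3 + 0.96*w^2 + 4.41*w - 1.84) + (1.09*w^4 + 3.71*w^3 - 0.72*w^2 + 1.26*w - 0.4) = 5.25*w^4 + 3.04*w^3 + 0.24*w^2 + 5.67*w - 2.24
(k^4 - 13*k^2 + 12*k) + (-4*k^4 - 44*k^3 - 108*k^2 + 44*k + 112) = -3*k^4 - 44*k^3 - 121*k^2 + 56*k + 112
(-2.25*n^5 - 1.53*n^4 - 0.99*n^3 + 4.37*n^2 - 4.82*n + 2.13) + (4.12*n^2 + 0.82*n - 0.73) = -2.25*n^5 - 1.53*n^4 - 0.99*n^3 + 8.49*n^2 - 4.0*n + 1.4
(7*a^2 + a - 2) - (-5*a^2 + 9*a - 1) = 12*a^2 - 8*a - 1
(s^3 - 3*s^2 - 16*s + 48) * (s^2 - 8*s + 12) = s^5 - 11*s^4 + 20*s^3 + 140*s^2 - 576*s + 576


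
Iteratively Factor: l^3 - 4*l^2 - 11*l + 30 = (l + 3)*(l^2 - 7*l + 10) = (l - 2)*(l + 3)*(l - 5)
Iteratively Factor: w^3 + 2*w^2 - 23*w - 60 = (w + 4)*(w^2 - 2*w - 15) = (w - 5)*(w + 4)*(w + 3)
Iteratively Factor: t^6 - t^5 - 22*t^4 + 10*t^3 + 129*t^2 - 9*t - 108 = (t - 4)*(t^5 + 3*t^4 - 10*t^3 - 30*t^2 + 9*t + 27) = (t - 4)*(t + 1)*(t^4 + 2*t^3 - 12*t^2 - 18*t + 27) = (t - 4)*(t - 1)*(t + 1)*(t^3 + 3*t^2 - 9*t - 27) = (t - 4)*(t - 3)*(t - 1)*(t + 1)*(t^2 + 6*t + 9) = (t - 4)*(t - 3)*(t - 1)*(t + 1)*(t + 3)*(t + 3)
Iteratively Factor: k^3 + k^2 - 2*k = (k)*(k^2 + k - 2) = k*(k - 1)*(k + 2)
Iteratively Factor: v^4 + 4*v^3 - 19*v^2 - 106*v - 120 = (v + 4)*(v^3 - 19*v - 30) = (v + 2)*(v + 4)*(v^2 - 2*v - 15) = (v + 2)*(v + 3)*(v + 4)*(v - 5)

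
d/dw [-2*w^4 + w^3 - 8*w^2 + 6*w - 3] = -8*w^3 + 3*w^2 - 16*w + 6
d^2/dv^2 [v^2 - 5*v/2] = 2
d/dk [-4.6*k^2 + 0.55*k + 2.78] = 0.55 - 9.2*k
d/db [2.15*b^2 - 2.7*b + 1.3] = 4.3*b - 2.7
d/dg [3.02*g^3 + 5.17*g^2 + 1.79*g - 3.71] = 9.06*g^2 + 10.34*g + 1.79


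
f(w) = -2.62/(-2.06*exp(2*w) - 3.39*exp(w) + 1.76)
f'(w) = -2.62*(4.12*exp(2*w) + 3.39*exp(w))/(-2.06*exp(2*w) - 3.39*exp(w) + 1.76)^2 = (-10.7944*exp(w) - 8.8818)*exp(w)/(2.06*exp(2*w) + 3.39*exp(w) - 1.76)^2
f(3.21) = 0.00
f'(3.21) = -0.00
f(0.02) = 0.68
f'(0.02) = -1.37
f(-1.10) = -6.50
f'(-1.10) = -25.53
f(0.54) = 0.26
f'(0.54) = -0.46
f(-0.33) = 1.50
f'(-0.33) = -3.94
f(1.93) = 0.02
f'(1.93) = -0.04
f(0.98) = 0.12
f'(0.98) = -0.21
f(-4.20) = -1.53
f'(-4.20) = -0.05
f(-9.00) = -1.49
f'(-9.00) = 0.00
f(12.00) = 0.00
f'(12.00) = 0.00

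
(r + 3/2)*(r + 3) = r^2 + 9*r/2 + 9/2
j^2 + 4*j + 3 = (j + 1)*(j + 3)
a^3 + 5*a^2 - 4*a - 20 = (a - 2)*(a + 2)*(a + 5)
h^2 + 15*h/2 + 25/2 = (h + 5/2)*(h + 5)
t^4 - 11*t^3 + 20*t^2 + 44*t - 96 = (t - 8)*(t - 3)*(t - 2)*(t + 2)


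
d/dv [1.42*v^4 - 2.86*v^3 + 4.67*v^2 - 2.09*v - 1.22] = 5.68*v^3 - 8.58*v^2 + 9.34*v - 2.09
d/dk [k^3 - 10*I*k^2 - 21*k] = 3*k^2 - 20*I*k - 21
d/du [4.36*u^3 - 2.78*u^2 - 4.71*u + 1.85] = 13.08*u^2 - 5.56*u - 4.71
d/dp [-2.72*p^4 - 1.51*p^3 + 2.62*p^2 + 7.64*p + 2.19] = -10.88*p^3 - 4.53*p^2 + 5.24*p + 7.64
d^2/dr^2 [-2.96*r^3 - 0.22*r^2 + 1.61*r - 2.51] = -17.76*r - 0.44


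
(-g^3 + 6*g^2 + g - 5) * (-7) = 7*g^3 - 42*g^2 - 7*g + 35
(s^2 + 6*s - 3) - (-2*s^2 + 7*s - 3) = 3*s^2 - s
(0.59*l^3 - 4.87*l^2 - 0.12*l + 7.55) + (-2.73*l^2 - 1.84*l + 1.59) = 0.59*l^3 - 7.6*l^2 - 1.96*l + 9.14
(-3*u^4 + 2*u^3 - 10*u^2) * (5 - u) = 3*u^5 - 17*u^4 + 20*u^3 - 50*u^2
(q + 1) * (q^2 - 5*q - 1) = q^3 - 4*q^2 - 6*q - 1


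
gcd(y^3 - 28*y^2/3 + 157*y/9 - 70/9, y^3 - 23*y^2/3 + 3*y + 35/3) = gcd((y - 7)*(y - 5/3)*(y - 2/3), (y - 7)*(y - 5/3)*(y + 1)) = y^2 - 26*y/3 + 35/3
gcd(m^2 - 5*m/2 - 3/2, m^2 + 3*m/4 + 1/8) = m + 1/2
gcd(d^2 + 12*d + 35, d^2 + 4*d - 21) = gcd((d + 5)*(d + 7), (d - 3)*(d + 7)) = d + 7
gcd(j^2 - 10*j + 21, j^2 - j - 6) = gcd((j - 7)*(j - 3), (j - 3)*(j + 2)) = j - 3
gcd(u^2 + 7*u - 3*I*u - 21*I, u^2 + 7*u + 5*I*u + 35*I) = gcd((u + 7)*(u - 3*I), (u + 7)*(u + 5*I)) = u + 7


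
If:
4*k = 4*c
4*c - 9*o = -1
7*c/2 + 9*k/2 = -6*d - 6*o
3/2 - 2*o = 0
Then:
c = 23/16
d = -8/3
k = 23/16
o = 3/4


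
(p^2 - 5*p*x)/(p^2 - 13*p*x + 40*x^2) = p/(p - 8*x)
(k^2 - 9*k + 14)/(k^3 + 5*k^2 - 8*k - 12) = (k - 7)/(k^2 + 7*k + 6)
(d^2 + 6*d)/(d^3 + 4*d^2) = (d + 6)/(d*(d + 4))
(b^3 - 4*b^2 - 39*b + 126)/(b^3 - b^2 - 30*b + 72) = (b - 7)/(b - 4)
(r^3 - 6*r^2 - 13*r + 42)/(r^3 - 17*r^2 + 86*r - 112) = (r + 3)/(r - 8)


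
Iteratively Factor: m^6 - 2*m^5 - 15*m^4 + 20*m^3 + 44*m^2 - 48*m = (m + 3)*(m^5 - 5*m^4 + 20*m^2 - 16*m) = (m + 2)*(m + 3)*(m^4 - 7*m^3 + 14*m^2 - 8*m) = (m - 2)*(m + 2)*(m + 3)*(m^3 - 5*m^2 + 4*m) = (m - 2)*(m - 1)*(m + 2)*(m + 3)*(m^2 - 4*m) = (m - 4)*(m - 2)*(m - 1)*(m + 2)*(m + 3)*(m)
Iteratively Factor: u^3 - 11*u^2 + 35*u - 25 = (u - 1)*(u^2 - 10*u + 25) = (u - 5)*(u - 1)*(u - 5)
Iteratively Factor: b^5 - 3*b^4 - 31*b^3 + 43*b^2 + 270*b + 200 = (b - 5)*(b^4 + 2*b^3 - 21*b^2 - 62*b - 40) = (b - 5)*(b + 1)*(b^3 + b^2 - 22*b - 40) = (b - 5)*(b + 1)*(b + 2)*(b^2 - b - 20) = (b - 5)*(b + 1)*(b + 2)*(b + 4)*(b - 5)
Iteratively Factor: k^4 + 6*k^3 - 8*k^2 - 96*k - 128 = (k + 2)*(k^3 + 4*k^2 - 16*k - 64) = (k + 2)*(k + 4)*(k^2 - 16) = (k - 4)*(k + 2)*(k + 4)*(k + 4)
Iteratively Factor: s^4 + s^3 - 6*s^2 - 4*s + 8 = (s - 2)*(s^3 + 3*s^2 - 4) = (s - 2)*(s + 2)*(s^2 + s - 2) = (s - 2)*(s - 1)*(s + 2)*(s + 2)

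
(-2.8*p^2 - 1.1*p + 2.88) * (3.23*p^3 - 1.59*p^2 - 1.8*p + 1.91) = -9.044*p^5 + 0.899*p^4 + 16.0914*p^3 - 7.9472*p^2 - 7.285*p + 5.5008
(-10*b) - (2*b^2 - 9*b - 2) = -2*b^2 - b + 2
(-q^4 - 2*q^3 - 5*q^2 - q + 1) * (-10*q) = 10*q^5 + 20*q^4 + 50*q^3 + 10*q^2 - 10*q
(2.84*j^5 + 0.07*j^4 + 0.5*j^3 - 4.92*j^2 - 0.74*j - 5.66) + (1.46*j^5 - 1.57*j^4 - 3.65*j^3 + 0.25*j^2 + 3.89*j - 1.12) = 4.3*j^5 - 1.5*j^4 - 3.15*j^3 - 4.67*j^2 + 3.15*j - 6.78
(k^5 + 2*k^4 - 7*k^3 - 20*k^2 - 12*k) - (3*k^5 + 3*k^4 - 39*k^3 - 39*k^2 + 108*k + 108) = -2*k^5 - k^4 + 32*k^3 + 19*k^2 - 120*k - 108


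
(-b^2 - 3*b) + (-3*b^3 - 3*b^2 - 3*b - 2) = -3*b^3 - 4*b^2 - 6*b - 2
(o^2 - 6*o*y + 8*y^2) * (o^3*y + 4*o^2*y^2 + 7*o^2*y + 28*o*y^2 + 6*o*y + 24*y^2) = o^5*y - 2*o^4*y^2 + 7*o^4*y - 16*o^3*y^3 - 14*o^3*y^2 + 6*o^3*y + 32*o^2*y^4 - 112*o^2*y^3 - 12*o^2*y^2 + 224*o*y^4 - 96*o*y^3 + 192*y^4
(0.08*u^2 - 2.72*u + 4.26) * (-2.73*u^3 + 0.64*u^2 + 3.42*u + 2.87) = -0.2184*u^5 + 7.4768*u^4 - 13.097*u^3 - 6.3464*u^2 + 6.7628*u + 12.2262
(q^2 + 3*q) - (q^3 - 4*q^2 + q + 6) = -q^3 + 5*q^2 + 2*q - 6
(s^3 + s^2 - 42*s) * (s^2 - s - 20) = s^5 - 63*s^3 + 22*s^2 + 840*s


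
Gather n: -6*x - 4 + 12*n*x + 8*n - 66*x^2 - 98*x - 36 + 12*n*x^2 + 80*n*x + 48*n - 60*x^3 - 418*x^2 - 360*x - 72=n*(12*x^2 + 92*x + 56) - 60*x^3 - 484*x^2 - 464*x - 112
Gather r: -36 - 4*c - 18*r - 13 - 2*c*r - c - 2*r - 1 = -5*c + r*(-2*c - 20) - 50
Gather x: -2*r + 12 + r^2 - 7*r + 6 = r^2 - 9*r + 18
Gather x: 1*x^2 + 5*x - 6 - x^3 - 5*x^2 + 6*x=-x^3 - 4*x^2 + 11*x - 6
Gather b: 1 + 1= 2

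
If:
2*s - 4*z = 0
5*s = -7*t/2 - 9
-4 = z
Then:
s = -8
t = 62/7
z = -4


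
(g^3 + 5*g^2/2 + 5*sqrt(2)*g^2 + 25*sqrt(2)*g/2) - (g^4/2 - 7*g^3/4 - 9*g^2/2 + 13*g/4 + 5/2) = -g^4/2 + 11*g^3/4 + 7*g^2 + 5*sqrt(2)*g^2 - 13*g/4 + 25*sqrt(2)*g/2 - 5/2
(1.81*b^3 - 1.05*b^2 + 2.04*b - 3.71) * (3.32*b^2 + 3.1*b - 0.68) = 6.0092*b^5 + 2.125*b^4 + 2.287*b^3 - 5.2792*b^2 - 12.8882*b + 2.5228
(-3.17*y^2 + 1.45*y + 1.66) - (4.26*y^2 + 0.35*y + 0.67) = -7.43*y^2 + 1.1*y + 0.99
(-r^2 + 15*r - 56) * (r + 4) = -r^3 + 11*r^2 + 4*r - 224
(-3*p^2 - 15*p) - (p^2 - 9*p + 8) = -4*p^2 - 6*p - 8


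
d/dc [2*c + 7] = 2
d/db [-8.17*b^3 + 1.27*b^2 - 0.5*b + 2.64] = -24.51*b^2 + 2.54*b - 0.5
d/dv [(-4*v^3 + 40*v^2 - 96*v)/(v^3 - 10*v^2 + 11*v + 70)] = 8*(13*v^3 - 170*v^2 + 700*v - 840)/(v^6 - 20*v^5 + 122*v^4 - 80*v^3 - 1279*v^2 + 1540*v + 4900)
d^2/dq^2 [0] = 0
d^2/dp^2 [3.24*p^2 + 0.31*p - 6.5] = 6.48000000000000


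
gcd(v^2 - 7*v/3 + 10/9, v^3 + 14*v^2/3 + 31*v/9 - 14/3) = v - 2/3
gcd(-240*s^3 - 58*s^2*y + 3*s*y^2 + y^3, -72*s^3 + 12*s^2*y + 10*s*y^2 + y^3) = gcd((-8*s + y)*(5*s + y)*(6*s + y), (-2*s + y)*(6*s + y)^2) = 6*s + y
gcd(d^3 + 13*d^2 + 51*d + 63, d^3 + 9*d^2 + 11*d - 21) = d^2 + 10*d + 21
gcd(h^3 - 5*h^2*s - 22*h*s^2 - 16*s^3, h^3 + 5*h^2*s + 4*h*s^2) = h + s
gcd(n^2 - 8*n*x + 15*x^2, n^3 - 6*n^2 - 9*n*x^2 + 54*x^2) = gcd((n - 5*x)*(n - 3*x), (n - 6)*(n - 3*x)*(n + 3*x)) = -n + 3*x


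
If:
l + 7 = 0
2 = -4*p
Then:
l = -7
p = -1/2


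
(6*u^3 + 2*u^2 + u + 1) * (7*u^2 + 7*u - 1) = 42*u^5 + 56*u^4 + 15*u^3 + 12*u^2 + 6*u - 1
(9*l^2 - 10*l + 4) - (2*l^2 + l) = 7*l^2 - 11*l + 4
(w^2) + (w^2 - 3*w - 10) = 2*w^2 - 3*w - 10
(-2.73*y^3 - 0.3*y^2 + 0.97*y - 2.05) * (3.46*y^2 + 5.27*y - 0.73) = -9.4458*y^5 - 15.4251*y^4 + 3.7681*y^3 - 1.7621*y^2 - 11.5116*y + 1.4965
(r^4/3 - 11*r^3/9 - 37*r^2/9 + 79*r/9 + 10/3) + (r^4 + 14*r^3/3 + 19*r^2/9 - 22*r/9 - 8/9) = 4*r^4/3 + 31*r^3/9 - 2*r^2 + 19*r/3 + 22/9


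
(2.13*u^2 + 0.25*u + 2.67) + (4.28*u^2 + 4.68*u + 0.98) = 6.41*u^2 + 4.93*u + 3.65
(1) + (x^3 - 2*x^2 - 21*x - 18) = x^3 - 2*x^2 - 21*x - 17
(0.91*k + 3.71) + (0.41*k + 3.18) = 1.32*k + 6.89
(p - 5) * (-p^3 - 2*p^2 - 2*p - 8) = -p^4 + 3*p^3 + 8*p^2 + 2*p + 40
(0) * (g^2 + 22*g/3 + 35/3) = 0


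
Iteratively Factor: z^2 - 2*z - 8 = (z - 4)*(z + 2)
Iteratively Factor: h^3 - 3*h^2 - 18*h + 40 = (h + 4)*(h^2 - 7*h + 10) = (h - 5)*(h + 4)*(h - 2)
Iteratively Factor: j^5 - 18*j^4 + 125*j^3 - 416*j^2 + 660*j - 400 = (j - 4)*(j^4 - 14*j^3 + 69*j^2 - 140*j + 100) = (j - 5)*(j - 4)*(j^3 - 9*j^2 + 24*j - 20) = (j - 5)*(j - 4)*(j - 2)*(j^2 - 7*j + 10) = (j - 5)*(j - 4)*(j - 2)^2*(j - 5)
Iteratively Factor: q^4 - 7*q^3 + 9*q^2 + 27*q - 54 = (q - 3)*(q^3 - 4*q^2 - 3*q + 18) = (q - 3)^2*(q^2 - q - 6) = (q - 3)^2*(q + 2)*(q - 3)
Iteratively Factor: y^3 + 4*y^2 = (y)*(y^2 + 4*y) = y*(y + 4)*(y)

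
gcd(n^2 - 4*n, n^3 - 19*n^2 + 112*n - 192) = 1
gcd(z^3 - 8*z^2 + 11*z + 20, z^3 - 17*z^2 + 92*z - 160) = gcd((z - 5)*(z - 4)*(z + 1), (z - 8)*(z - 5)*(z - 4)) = z^2 - 9*z + 20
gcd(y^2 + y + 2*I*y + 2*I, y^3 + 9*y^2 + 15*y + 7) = y + 1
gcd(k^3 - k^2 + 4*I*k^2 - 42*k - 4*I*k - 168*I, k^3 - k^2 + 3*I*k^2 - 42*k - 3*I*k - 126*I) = k^2 - k - 42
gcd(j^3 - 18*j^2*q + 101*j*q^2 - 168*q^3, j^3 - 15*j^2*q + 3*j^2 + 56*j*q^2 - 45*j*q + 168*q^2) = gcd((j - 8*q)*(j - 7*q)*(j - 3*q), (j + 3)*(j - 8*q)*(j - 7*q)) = j^2 - 15*j*q + 56*q^2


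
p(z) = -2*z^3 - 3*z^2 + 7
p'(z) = -6*z^2 - 6*z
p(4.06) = -176.30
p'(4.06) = -123.26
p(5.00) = -318.00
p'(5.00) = -180.00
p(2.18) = -27.98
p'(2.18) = -41.59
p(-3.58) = 60.32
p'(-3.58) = -55.42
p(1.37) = -3.77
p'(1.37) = -19.48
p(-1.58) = 7.40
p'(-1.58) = -5.50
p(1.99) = -20.64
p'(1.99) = -35.70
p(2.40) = -37.93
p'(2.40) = -48.96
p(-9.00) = 1222.00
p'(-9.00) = -432.00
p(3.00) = -74.00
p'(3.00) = -72.00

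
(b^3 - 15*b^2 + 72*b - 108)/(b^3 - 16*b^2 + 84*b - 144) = (b - 3)/(b - 4)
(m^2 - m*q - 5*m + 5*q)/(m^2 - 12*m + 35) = (m - q)/(m - 7)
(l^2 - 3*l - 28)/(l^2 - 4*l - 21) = (l + 4)/(l + 3)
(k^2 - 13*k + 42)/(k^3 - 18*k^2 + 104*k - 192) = (k - 7)/(k^2 - 12*k + 32)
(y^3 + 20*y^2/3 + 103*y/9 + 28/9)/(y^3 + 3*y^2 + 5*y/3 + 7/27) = 3*(y + 4)/(3*y + 1)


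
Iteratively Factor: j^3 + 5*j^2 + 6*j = (j)*(j^2 + 5*j + 6) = j*(j + 2)*(j + 3)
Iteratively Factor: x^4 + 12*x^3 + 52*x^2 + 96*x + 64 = (x + 4)*(x^3 + 8*x^2 + 20*x + 16) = (x + 4)^2*(x^2 + 4*x + 4) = (x + 2)*(x + 4)^2*(x + 2)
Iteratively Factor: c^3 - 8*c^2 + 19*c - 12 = (c - 1)*(c^2 - 7*c + 12) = (c - 4)*(c - 1)*(c - 3)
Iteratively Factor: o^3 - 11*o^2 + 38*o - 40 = (o - 4)*(o^2 - 7*o + 10) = (o - 5)*(o - 4)*(o - 2)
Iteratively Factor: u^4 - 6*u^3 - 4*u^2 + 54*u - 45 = (u - 5)*(u^3 - u^2 - 9*u + 9) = (u - 5)*(u + 3)*(u^2 - 4*u + 3) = (u - 5)*(u - 1)*(u + 3)*(u - 3)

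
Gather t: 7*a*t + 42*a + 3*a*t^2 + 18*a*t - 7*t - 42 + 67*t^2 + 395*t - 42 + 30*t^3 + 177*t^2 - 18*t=42*a + 30*t^3 + t^2*(3*a + 244) + t*(25*a + 370) - 84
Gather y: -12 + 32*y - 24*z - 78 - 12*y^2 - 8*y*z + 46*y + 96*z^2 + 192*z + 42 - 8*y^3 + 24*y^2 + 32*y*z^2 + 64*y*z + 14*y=-8*y^3 + 12*y^2 + y*(32*z^2 + 56*z + 92) + 96*z^2 + 168*z - 48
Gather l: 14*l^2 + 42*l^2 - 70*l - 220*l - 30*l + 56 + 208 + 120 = 56*l^2 - 320*l + 384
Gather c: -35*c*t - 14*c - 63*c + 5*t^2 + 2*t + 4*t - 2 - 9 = c*(-35*t - 77) + 5*t^2 + 6*t - 11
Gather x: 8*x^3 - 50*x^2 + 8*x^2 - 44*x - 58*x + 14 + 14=8*x^3 - 42*x^2 - 102*x + 28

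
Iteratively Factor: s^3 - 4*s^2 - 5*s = (s + 1)*(s^2 - 5*s) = (s - 5)*(s + 1)*(s)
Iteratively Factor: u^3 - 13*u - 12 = (u + 1)*(u^2 - u - 12) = (u - 4)*(u + 1)*(u + 3)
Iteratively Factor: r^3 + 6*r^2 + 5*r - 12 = (r + 3)*(r^2 + 3*r - 4) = (r + 3)*(r + 4)*(r - 1)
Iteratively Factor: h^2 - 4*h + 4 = (h - 2)*(h - 2)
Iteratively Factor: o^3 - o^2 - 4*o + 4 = (o - 2)*(o^2 + o - 2) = (o - 2)*(o - 1)*(o + 2)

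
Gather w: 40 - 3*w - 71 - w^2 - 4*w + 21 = -w^2 - 7*w - 10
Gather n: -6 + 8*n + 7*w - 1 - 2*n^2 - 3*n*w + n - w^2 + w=-2*n^2 + n*(9 - 3*w) - w^2 + 8*w - 7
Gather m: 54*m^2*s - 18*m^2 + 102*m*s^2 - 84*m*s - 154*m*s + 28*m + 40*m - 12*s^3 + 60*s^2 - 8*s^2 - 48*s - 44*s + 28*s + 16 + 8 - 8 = m^2*(54*s - 18) + m*(102*s^2 - 238*s + 68) - 12*s^3 + 52*s^2 - 64*s + 16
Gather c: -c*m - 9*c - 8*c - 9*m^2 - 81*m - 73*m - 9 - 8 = c*(-m - 17) - 9*m^2 - 154*m - 17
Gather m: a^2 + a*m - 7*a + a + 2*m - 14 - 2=a^2 - 6*a + m*(a + 2) - 16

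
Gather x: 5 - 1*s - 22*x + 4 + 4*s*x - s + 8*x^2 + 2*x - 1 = -2*s + 8*x^2 + x*(4*s - 20) + 8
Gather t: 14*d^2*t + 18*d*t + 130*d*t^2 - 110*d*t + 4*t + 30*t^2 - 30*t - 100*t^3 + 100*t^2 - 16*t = -100*t^3 + t^2*(130*d + 130) + t*(14*d^2 - 92*d - 42)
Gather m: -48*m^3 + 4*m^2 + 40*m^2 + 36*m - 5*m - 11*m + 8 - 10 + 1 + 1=-48*m^3 + 44*m^2 + 20*m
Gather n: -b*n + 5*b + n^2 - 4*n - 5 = 5*b + n^2 + n*(-b - 4) - 5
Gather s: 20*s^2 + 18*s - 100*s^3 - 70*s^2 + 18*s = -100*s^3 - 50*s^2 + 36*s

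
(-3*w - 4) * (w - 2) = -3*w^2 + 2*w + 8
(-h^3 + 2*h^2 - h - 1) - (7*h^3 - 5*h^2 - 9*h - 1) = -8*h^3 + 7*h^2 + 8*h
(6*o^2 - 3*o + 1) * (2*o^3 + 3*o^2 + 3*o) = 12*o^5 + 12*o^4 + 11*o^3 - 6*o^2 + 3*o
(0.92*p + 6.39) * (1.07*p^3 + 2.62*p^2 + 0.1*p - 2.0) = 0.9844*p^4 + 9.2477*p^3 + 16.8338*p^2 - 1.201*p - 12.78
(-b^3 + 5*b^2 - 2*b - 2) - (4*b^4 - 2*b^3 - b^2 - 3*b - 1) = -4*b^4 + b^3 + 6*b^2 + b - 1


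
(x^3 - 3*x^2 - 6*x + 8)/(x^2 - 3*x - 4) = (x^2 + x - 2)/(x + 1)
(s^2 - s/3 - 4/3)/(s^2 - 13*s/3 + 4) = (s + 1)/(s - 3)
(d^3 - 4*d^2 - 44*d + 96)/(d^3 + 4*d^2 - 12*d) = (d - 8)/d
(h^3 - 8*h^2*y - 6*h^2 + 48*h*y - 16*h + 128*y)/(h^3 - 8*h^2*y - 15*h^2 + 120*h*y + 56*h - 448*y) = (h + 2)/(h - 7)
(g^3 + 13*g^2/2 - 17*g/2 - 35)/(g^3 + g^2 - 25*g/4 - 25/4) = 2*(g^2 + 9*g + 14)/(2*g^2 + 7*g + 5)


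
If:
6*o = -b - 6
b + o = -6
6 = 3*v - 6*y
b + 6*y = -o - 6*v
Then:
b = -6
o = 0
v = 4/3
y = -1/3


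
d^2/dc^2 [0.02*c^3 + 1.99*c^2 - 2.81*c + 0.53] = 0.12*c + 3.98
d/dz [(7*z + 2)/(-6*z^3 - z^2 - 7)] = (-42*z^3 - 7*z^2 + 2*z*(7*z + 2)*(9*z + 1) - 49)/(6*z^3 + z^2 + 7)^2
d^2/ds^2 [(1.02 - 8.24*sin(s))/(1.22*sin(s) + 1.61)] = (5.32907051820075e-15*sin(s)^3 - 17.703176*sin(s)^2 + 23.362388*sin(s) + 35.406352)/(1.815848*sin(s)^3 + 7.188972*sin(s)^2 + 9.487086*sin(s) + 4.173281)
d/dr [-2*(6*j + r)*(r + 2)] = -12*j - 4*r - 4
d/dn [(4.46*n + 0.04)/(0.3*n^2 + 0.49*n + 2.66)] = (-1.338*n^2 - 0.024*n + 11.844)/(0.09*n^4 + 0.294*n^3 + 1.8361*n^2 + 2.6068*n + 7.0756)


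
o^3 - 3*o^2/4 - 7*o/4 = o*(o - 7/4)*(o + 1)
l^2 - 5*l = l*(l - 5)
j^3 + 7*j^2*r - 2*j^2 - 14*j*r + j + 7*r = (j - 1)^2*(j + 7*r)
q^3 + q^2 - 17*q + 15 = (q - 3)*(q - 1)*(q + 5)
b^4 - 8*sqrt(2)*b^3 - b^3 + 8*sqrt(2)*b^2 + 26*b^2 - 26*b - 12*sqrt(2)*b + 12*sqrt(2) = (b - 1)*(b - 6*sqrt(2))*(b - sqrt(2))^2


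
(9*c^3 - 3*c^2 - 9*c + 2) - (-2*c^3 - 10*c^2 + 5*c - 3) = 11*c^3 + 7*c^2 - 14*c + 5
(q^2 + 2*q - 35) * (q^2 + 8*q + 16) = q^4 + 10*q^3 - 3*q^2 - 248*q - 560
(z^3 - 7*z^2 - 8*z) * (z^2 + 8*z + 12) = z^5 + z^4 - 52*z^3 - 148*z^2 - 96*z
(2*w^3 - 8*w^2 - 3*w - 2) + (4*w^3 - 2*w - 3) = 6*w^3 - 8*w^2 - 5*w - 5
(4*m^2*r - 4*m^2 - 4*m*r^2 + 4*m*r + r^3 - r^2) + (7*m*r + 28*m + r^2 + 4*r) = 4*m^2*r - 4*m^2 - 4*m*r^2 + 11*m*r + 28*m + r^3 + 4*r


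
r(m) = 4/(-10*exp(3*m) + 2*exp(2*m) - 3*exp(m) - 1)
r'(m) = 4*(30*exp(3*m) - 4*exp(2*m) + 3*exp(m))/(-10*exp(3*m) + 2*exp(2*m) - 3*exp(m) - 1)^2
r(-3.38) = -3.64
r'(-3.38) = 0.33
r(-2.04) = -2.90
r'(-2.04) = 0.82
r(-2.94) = -3.46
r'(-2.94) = 0.46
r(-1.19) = -1.99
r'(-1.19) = 1.37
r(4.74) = -0.00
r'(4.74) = 0.00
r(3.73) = -0.00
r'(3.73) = 0.00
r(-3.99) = -3.79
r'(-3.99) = 0.20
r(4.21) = -0.00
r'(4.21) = 0.00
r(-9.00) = -4.00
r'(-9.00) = 0.00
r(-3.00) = -3.49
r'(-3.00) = 0.44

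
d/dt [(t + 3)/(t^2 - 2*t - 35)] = (t^2 - 2*t - 2*(t - 1)*(t + 3) - 35)/(-t^2 + 2*t + 35)^2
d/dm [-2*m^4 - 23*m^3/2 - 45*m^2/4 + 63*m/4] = -8*m^3 - 69*m^2/2 - 45*m/2 + 63/4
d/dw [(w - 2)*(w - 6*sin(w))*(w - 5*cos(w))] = (2 - w)*(w - 5*cos(w))*(6*cos(w) - 1) + (w - 2)*(w - 6*sin(w))*(5*sin(w) + 1) + (w - 6*sin(w))*(w - 5*cos(w))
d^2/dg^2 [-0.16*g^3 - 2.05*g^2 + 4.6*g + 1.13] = -0.96*g - 4.1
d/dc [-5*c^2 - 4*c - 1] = -10*c - 4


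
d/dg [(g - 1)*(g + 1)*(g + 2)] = 3*g^2 + 4*g - 1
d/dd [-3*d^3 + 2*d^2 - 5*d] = -9*d^2 + 4*d - 5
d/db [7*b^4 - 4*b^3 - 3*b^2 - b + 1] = 28*b^3 - 12*b^2 - 6*b - 1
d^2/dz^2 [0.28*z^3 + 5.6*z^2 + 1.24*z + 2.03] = 1.68*z + 11.2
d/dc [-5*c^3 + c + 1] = 1 - 15*c^2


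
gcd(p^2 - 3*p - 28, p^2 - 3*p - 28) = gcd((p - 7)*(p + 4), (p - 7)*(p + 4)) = p^2 - 3*p - 28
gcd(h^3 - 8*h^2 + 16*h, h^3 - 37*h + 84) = h - 4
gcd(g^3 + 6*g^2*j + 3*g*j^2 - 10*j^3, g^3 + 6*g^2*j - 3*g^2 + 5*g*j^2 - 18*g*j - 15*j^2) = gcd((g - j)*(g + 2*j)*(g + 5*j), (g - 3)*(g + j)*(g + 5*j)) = g + 5*j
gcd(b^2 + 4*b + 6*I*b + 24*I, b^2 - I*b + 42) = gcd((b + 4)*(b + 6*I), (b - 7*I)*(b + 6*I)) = b + 6*I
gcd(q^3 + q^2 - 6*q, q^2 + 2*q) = q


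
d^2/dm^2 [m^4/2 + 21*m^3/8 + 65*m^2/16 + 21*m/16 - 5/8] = 6*m^2 + 63*m/4 + 65/8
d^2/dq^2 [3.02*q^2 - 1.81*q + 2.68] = 6.04000000000000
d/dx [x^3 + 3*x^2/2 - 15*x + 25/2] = 3*x^2 + 3*x - 15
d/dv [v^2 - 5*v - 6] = 2*v - 5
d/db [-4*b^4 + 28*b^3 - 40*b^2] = 4*b*(-4*b^2 + 21*b - 20)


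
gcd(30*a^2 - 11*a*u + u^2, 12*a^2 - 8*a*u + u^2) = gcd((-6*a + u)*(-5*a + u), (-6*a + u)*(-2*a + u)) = -6*a + u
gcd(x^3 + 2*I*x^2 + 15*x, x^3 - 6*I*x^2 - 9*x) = x^2 - 3*I*x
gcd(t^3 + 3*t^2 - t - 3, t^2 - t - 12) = t + 3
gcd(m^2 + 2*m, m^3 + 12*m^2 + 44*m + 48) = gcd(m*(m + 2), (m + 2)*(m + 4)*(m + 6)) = m + 2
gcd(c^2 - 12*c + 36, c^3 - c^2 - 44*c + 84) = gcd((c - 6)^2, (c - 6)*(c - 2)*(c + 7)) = c - 6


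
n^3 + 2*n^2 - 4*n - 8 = (n - 2)*(n + 2)^2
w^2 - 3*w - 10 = (w - 5)*(w + 2)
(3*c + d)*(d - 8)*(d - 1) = 3*c*d^2 - 27*c*d + 24*c + d^3 - 9*d^2 + 8*d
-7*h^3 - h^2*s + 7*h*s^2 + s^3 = (-h + s)*(h + s)*(7*h + s)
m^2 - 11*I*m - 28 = (m - 7*I)*(m - 4*I)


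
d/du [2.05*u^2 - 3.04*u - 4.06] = 4.1*u - 3.04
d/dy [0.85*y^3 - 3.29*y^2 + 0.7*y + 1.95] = 2.55*y^2 - 6.58*y + 0.7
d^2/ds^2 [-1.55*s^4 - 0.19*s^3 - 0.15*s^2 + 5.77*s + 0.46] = -18.6*s^2 - 1.14*s - 0.3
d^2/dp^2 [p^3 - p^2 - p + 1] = 6*p - 2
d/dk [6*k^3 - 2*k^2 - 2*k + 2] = 18*k^2 - 4*k - 2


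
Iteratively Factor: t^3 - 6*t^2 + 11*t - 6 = (t - 2)*(t^2 - 4*t + 3) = (t - 2)*(t - 1)*(t - 3)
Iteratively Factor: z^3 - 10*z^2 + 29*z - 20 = (z - 1)*(z^2 - 9*z + 20) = (z - 4)*(z - 1)*(z - 5)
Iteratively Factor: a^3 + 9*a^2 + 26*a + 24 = (a + 4)*(a^2 + 5*a + 6) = (a + 2)*(a + 4)*(a + 3)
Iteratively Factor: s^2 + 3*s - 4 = (s + 4)*(s - 1)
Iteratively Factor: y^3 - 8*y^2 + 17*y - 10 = (y - 5)*(y^2 - 3*y + 2) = (y - 5)*(y - 2)*(y - 1)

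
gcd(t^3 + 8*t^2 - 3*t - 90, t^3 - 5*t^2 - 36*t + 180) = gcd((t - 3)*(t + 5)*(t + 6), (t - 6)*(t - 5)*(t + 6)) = t + 6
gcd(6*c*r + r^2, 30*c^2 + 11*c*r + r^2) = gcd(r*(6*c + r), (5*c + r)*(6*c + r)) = 6*c + r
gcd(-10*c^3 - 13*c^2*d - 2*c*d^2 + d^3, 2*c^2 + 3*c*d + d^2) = 2*c^2 + 3*c*d + d^2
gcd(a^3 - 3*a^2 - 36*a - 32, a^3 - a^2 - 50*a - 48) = a^2 - 7*a - 8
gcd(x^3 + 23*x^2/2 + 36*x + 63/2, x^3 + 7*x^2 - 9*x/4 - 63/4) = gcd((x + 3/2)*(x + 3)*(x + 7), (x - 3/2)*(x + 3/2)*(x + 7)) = x^2 + 17*x/2 + 21/2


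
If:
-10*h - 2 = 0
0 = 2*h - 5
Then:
No Solution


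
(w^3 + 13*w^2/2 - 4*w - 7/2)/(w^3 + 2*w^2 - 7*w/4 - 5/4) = 2*(w + 7)/(2*w + 5)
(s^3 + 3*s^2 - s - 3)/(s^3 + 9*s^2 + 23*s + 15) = (s - 1)/(s + 5)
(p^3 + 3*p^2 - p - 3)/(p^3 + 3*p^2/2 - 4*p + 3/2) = 2*(p + 1)/(2*p - 1)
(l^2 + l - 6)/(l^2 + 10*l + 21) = (l - 2)/(l + 7)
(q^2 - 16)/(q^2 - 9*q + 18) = (q^2 - 16)/(q^2 - 9*q + 18)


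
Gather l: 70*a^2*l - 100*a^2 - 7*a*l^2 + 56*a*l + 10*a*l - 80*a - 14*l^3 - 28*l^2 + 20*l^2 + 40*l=-100*a^2 - 80*a - 14*l^3 + l^2*(-7*a - 8) + l*(70*a^2 + 66*a + 40)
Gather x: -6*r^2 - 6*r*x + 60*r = -6*r^2 - 6*r*x + 60*r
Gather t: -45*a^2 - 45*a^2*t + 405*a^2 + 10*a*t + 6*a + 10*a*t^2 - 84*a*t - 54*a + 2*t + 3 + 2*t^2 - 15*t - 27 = 360*a^2 - 48*a + t^2*(10*a + 2) + t*(-45*a^2 - 74*a - 13) - 24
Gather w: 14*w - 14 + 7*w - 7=21*w - 21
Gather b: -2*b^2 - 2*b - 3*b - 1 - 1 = -2*b^2 - 5*b - 2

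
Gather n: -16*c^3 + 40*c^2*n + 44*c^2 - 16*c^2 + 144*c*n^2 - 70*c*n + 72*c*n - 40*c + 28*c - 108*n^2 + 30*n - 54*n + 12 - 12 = -16*c^3 + 28*c^2 - 12*c + n^2*(144*c - 108) + n*(40*c^2 + 2*c - 24)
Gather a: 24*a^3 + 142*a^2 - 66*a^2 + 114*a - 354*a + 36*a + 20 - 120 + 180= 24*a^3 + 76*a^2 - 204*a + 80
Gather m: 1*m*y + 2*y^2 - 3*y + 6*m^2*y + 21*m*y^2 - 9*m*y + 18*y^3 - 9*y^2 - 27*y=6*m^2*y + m*(21*y^2 - 8*y) + 18*y^3 - 7*y^2 - 30*y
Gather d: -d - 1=-d - 1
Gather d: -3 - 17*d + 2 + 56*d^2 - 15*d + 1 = 56*d^2 - 32*d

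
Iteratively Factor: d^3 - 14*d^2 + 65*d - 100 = (d - 5)*(d^2 - 9*d + 20) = (d - 5)*(d - 4)*(d - 5)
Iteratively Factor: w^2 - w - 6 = (w + 2)*(w - 3)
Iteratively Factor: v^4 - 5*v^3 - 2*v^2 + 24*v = (v + 2)*(v^3 - 7*v^2 + 12*v) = (v - 3)*(v + 2)*(v^2 - 4*v) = (v - 4)*(v - 3)*(v + 2)*(v)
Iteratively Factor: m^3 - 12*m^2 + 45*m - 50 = (m - 5)*(m^2 - 7*m + 10) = (m - 5)^2*(m - 2)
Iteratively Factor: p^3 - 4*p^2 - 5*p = (p + 1)*(p^2 - 5*p) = p*(p + 1)*(p - 5)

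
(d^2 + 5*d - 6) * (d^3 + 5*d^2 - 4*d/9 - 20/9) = d^5 + 10*d^4 + 167*d^3/9 - 310*d^2/9 - 76*d/9 + 40/3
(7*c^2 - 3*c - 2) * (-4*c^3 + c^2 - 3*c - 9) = -28*c^5 + 19*c^4 - 16*c^3 - 56*c^2 + 33*c + 18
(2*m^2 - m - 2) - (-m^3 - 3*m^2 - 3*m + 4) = m^3 + 5*m^2 + 2*m - 6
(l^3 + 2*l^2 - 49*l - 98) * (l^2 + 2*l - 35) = l^5 + 4*l^4 - 80*l^3 - 266*l^2 + 1519*l + 3430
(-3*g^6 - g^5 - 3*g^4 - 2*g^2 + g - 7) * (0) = 0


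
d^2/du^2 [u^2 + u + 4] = 2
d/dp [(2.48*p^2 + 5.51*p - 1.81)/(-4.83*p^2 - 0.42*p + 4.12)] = (25.5717*p^2 + 2.9506*p + 21.941)/(23.3289*p^4 + 4.0572*p^3 - 39.6228*p^2 - 3.4608*p + 16.9744)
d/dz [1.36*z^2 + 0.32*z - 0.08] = 2.72*z + 0.32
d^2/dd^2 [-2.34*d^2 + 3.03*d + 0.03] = -4.68000000000000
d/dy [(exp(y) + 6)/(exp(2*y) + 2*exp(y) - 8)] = (-2*(exp(y) + 1)*(exp(y) + 6) + exp(2*y) + 2*exp(y) - 8)*exp(y)/(exp(2*y) + 2*exp(y) - 8)^2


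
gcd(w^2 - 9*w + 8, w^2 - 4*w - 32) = w - 8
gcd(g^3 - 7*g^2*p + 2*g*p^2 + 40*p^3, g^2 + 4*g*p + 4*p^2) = g + 2*p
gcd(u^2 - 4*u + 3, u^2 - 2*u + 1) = u - 1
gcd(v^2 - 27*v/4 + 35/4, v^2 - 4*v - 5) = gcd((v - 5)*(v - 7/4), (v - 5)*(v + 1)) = v - 5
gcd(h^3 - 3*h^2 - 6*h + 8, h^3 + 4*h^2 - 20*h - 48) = h^2 - 2*h - 8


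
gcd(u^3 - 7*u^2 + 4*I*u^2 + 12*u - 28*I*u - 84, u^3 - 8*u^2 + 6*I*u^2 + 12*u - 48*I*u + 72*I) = u + 6*I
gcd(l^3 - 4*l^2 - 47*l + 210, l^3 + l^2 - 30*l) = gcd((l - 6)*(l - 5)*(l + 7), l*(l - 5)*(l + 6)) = l - 5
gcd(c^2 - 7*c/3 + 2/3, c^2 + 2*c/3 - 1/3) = c - 1/3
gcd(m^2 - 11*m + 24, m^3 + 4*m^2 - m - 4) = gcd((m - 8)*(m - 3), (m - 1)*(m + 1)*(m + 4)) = 1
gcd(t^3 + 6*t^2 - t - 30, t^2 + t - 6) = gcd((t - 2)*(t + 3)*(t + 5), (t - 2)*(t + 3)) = t^2 + t - 6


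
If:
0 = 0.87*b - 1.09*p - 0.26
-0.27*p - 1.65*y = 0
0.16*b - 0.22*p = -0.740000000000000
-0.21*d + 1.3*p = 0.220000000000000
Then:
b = 50.81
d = 248.54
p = 40.32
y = -6.60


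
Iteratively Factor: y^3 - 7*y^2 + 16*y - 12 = (y - 2)*(y^2 - 5*y + 6) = (y - 2)^2*(y - 3)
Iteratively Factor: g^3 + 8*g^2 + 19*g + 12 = (g + 1)*(g^2 + 7*g + 12) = (g + 1)*(g + 3)*(g + 4)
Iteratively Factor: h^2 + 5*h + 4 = (h + 4)*(h + 1)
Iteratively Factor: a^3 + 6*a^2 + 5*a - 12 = (a - 1)*(a^2 + 7*a + 12) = (a - 1)*(a + 3)*(a + 4)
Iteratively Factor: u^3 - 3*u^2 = (u)*(u^2 - 3*u) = u*(u - 3)*(u)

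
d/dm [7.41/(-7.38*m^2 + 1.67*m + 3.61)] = (109.3716*m - 12.3747)/(-7.38*m^2 + 1.67*m + 3.61)^2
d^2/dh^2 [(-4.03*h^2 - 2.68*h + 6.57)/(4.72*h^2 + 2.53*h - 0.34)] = (1.13686837721616e-13*h^4 - 23.1629280000001*h^3 + 839.410464*h^2 + 444.932688*h + 99.65249)/(105.154048*h^6 + 169.093056*h^5 + 67.912776*h^4 - 8.166587*h^3 - 4.892022*h^2 + 0.877404*h - 0.039304)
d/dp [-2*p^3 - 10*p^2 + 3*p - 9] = -6*p^2 - 20*p + 3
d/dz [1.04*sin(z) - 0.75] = 1.04*cos(z)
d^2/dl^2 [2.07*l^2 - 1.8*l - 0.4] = 4.14000000000000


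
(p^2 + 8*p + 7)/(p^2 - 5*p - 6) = (p + 7)/(p - 6)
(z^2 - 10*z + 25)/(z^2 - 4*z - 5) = (z - 5)/(z + 1)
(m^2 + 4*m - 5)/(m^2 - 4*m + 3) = (m + 5)/(m - 3)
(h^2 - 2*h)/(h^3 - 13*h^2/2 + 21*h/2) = 2*(h - 2)/(2*h^2 - 13*h + 21)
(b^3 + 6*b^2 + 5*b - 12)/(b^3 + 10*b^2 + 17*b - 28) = (b + 3)/(b + 7)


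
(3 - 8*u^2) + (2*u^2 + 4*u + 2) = -6*u^2 + 4*u + 5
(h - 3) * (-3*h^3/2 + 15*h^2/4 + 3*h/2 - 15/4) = -3*h^4/2 + 33*h^3/4 - 39*h^2/4 - 33*h/4 + 45/4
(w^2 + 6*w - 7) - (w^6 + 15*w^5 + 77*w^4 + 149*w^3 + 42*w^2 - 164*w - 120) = -w^6 - 15*w^5 - 77*w^4 - 149*w^3 - 41*w^2 + 170*w + 113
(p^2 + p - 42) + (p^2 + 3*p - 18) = 2*p^2 + 4*p - 60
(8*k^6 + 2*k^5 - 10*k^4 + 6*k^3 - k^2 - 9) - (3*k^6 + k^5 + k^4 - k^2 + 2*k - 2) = 5*k^6 + k^5 - 11*k^4 + 6*k^3 - 2*k - 7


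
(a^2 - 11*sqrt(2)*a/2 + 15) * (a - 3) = a^3 - 11*sqrt(2)*a^2/2 - 3*a^2 + 15*a + 33*sqrt(2)*a/2 - 45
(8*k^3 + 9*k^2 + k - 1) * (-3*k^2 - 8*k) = -24*k^5 - 91*k^4 - 75*k^3 - 5*k^2 + 8*k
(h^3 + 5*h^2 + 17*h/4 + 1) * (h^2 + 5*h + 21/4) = h^5 + 10*h^4 + 69*h^3/2 + 97*h^2/2 + 437*h/16 + 21/4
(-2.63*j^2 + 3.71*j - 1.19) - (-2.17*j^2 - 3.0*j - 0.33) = -0.46*j^2 + 6.71*j - 0.86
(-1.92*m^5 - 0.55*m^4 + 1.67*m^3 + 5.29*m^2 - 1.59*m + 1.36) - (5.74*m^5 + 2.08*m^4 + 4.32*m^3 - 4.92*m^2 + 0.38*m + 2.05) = -7.66*m^5 - 2.63*m^4 - 2.65*m^3 + 10.21*m^2 - 1.97*m - 0.69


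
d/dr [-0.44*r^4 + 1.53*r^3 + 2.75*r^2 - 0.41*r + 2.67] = -1.76*r^3 + 4.59*r^2 + 5.5*r - 0.41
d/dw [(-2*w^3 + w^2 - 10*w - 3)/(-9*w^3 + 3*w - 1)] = (9*w^4 - 192*w^3 - 72*w^2 - 2*w + 19)/(81*w^6 - 54*w^4 + 18*w^3 + 9*w^2 - 6*w + 1)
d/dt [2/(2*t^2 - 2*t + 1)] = 4*(1 - 2*t)/(2*t^2 - 2*t + 1)^2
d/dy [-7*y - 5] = -7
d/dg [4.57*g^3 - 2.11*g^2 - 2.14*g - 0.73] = 13.71*g^2 - 4.22*g - 2.14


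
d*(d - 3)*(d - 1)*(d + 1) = d^4 - 3*d^3 - d^2 + 3*d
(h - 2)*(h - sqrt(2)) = h^2 - 2*h - sqrt(2)*h + 2*sqrt(2)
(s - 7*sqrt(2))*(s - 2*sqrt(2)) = s^2 - 9*sqrt(2)*s + 28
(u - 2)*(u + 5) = u^2 + 3*u - 10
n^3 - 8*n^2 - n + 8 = (n - 8)*(n - 1)*(n + 1)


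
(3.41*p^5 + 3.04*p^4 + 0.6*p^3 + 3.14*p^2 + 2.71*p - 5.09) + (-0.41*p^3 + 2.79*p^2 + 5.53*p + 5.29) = 3.41*p^5 + 3.04*p^4 + 0.19*p^3 + 5.93*p^2 + 8.24*p + 0.2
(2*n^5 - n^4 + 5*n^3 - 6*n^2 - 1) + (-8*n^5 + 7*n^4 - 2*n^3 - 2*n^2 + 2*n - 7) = -6*n^5 + 6*n^4 + 3*n^3 - 8*n^2 + 2*n - 8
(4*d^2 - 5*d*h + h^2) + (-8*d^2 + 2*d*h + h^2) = -4*d^2 - 3*d*h + 2*h^2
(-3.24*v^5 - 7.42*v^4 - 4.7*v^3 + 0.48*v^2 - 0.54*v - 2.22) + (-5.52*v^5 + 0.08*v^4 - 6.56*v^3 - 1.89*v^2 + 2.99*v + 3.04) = -8.76*v^5 - 7.34*v^4 - 11.26*v^3 - 1.41*v^2 + 2.45*v + 0.82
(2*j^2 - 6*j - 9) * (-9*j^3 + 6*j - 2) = -18*j^5 + 54*j^4 + 93*j^3 - 40*j^2 - 42*j + 18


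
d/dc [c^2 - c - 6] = 2*c - 1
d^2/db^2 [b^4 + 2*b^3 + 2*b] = 12*b*(b + 1)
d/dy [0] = 0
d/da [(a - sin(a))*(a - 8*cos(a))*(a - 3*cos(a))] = (a - sin(a))*(a - 8*cos(a))*(3*sin(a) + 1) + (a - sin(a))*(a - 3*cos(a))*(8*sin(a) + 1) - (a - 8*cos(a))*(a - 3*cos(a))*(cos(a) - 1)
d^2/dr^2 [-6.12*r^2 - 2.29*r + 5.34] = -12.2400000000000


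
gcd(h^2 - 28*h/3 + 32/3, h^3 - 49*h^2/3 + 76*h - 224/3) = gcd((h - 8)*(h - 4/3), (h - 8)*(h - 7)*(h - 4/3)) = h^2 - 28*h/3 + 32/3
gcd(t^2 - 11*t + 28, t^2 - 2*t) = 1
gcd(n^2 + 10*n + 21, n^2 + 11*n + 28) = n + 7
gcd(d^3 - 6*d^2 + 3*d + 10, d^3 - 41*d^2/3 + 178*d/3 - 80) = d - 5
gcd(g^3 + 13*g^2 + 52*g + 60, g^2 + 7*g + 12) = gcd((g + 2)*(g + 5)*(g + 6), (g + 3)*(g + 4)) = 1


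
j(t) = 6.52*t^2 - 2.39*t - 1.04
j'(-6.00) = -80.63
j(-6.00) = 248.02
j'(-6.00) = -80.63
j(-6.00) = 248.02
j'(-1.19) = -17.91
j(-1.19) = 11.04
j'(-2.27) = -31.99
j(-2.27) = 37.98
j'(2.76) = 33.60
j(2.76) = 42.03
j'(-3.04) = -42.03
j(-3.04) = 66.48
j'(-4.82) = -65.24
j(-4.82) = 161.96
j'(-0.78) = -12.56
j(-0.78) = 4.79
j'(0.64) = 5.96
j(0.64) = 0.10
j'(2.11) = 25.12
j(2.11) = 22.94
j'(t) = 13.04*t - 2.39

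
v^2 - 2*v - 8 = (v - 4)*(v + 2)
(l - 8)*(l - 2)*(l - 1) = l^3 - 11*l^2 + 26*l - 16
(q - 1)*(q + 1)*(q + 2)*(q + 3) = q^4 + 5*q^3 + 5*q^2 - 5*q - 6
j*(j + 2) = j^2 + 2*j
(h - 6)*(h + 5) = h^2 - h - 30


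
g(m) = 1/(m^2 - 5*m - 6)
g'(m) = (5 - 2*m)/(m^2 - 5*m - 6)^2 = (5 - 2*m)/(-m^2 + 5*m + 6)^2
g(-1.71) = 0.18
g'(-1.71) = 0.28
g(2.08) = -0.08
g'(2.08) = 0.01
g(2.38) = -0.08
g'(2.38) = 0.00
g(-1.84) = 0.15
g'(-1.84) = 0.20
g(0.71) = -0.11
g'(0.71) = 0.04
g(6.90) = 0.14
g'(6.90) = -0.17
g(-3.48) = 0.04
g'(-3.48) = 0.02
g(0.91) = -0.10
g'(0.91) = 0.03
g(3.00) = -0.08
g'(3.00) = -0.00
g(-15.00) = 0.00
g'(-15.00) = 0.00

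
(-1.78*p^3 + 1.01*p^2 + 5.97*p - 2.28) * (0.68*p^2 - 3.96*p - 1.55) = -1.2104*p^5 + 7.7356*p^4 + 2.819*p^3 - 26.7571*p^2 - 0.224700000000002*p + 3.534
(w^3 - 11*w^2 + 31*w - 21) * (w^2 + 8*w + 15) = w^5 - 3*w^4 - 42*w^3 + 62*w^2 + 297*w - 315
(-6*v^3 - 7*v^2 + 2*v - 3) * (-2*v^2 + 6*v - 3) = 12*v^5 - 22*v^4 - 28*v^3 + 39*v^2 - 24*v + 9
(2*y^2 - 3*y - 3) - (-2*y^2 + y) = 4*y^2 - 4*y - 3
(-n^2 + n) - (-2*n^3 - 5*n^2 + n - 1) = 2*n^3 + 4*n^2 + 1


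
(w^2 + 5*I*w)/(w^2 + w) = (w + 5*I)/(w + 1)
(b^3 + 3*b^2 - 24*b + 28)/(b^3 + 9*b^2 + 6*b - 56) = (b - 2)/(b + 4)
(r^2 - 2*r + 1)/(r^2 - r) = (r - 1)/r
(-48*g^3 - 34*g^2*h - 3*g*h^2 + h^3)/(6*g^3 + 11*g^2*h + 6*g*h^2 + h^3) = (-8*g + h)/(g + h)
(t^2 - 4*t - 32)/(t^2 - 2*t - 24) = (t - 8)/(t - 6)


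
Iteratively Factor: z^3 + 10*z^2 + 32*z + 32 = (z + 2)*(z^2 + 8*z + 16) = (z + 2)*(z + 4)*(z + 4)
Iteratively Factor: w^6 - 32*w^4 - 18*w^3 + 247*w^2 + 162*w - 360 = (w - 5)*(w^5 + 5*w^4 - 7*w^3 - 53*w^2 - 18*w + 72) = (w - 5)*(w - 1)*(w^4 + 6*w^3 - w^2 - 54*w - 72) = (w - 5)*(w - 1)*(w + 3)*(w^3 + 3*w^2 - 10*w - 24) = (w - 5)*(w - 1)*(w + 2)*(w + 3)*(w^2 + w - 12) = (w - 5)*(w - 3)*(w - 1)*(w + 2)*(w + 3)*(w + 4)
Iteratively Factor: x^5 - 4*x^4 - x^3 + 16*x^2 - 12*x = (x + 2)*(x^4 - 6*x^3 + 11*x^2 - 6*x) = (x - 1)*(x + 2)*(x^3 - 5*x^2 + 6*x) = (x - 3)*(x - 1)*(x + 2)*(x^2 - 2*x) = (x - 3)*(x - 2)*(x - 1)*(x + 2)*(x)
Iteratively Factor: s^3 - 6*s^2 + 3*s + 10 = (s + 1)*(s^2 - 7*s + 10) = (s - 5)*(s + 1)*(s - 2)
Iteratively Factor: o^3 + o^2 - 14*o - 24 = (o + 3)*(o^2 - 2*o - 8) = (o + 2)*(o + 3)*(o - 4)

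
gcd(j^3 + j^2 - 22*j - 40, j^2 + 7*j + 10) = j + 2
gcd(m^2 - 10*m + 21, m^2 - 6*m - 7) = m - 7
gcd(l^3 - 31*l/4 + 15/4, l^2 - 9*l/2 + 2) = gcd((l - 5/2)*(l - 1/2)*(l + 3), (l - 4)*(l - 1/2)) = l - 1/2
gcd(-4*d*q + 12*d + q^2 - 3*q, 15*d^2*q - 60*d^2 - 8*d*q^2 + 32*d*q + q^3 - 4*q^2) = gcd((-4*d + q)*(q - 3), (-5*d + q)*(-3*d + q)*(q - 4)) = 1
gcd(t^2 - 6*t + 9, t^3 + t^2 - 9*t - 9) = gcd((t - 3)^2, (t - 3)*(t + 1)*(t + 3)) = t - 3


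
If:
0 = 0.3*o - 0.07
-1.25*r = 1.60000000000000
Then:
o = 0.23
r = -1.28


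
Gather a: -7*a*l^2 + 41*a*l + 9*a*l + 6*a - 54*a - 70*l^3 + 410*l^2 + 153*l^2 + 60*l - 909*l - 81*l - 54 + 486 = a*(-7*l^2 + 50*l - 48) - 70*l^3 + 563*l^2 - 930*l + 432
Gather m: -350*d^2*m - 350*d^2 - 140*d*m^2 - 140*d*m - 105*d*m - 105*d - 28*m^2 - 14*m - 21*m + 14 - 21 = -350*d^2 - 105*d + m^2*(-140*d - 28) + m*(-350*d^2 - 245*d - 35) - 7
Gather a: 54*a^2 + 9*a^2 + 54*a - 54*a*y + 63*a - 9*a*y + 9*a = 63*a^2 + a*(126 - 63*y)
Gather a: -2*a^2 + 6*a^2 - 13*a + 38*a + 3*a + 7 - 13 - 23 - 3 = 4*a^2 + 28*a - 32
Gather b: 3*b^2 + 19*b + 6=3*b^2 + 19*b + 6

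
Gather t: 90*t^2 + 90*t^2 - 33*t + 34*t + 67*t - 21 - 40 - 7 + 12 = 180*t^2 + 68*t - 56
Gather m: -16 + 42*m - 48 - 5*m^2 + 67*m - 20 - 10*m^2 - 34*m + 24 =-15*m^2 + 75*m - 60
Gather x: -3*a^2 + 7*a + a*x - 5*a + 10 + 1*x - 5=-3*a^2 + 2*a + x*(a + 1) + 5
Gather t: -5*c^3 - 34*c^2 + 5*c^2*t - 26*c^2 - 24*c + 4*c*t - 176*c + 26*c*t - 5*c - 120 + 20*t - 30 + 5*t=-5*c^3 - 60*c^2 - 205*c + t*(5*c^2 + 30*c + 25) - 150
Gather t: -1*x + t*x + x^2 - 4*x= t*x + x^2 - 5*x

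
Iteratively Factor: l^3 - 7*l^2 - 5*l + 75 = (l + 3)*(l^2 - 10*l + 25) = (l - 5)*(l + 3)*(l - 5)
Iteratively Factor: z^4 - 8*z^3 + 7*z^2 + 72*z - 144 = (z + 3)*(z^3 - 11*z^2 + 40*z - 48) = (z - 4)*(z + 3)*(z^2 - 7*z + 12) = (z - 4)*(z - 3)*(z + 3)*(z - 4)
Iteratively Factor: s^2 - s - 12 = (s + 3)*(s - 4)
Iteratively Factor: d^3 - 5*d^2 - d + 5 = (d - 5)*(d^2 - 1) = (d - 5)*(d - 1)*(d + 1)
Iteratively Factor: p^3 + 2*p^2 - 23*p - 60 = (p + 4)*(p^2 - 2*p - 15) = (p - 5)*(p + 4)*(p + 3)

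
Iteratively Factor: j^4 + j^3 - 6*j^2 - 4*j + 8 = (j + 2)*(j^3 - j^2 - 4*j + 4) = (j - 1)*(j + 2)*(j^2 - 4) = (j - 2)*(j - 1)*(j + 2)*(j + 2)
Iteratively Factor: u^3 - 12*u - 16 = (u + 2)*(u^2 - 2*u - 8) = (u - 4)*(u + 2)*(u + 2)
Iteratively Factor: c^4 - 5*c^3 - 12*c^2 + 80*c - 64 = (c - 4)*(c^3 - c^2 - 16*c + 16) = (c - 4)*(c - 1)*(c^2 - 16) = (c - 4)*(c - 1)*(c + 4)*(c - 4)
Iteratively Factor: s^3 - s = (s)*(s^2 - 1) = s*(s - 1)*(s + 1)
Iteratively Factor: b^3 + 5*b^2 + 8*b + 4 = (b + 2)*(b^2 + 3*b + 2) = (b + 2)^2*(b + 1)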